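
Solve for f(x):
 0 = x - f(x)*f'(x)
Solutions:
 f(x) = -sqrt(C1 + x^2)
 f(x) = sqrt(C1 + x^2)


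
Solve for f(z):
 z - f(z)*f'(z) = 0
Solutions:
 f(z) = -sqrt(C1 + z^2)
 f(z) = sqrt(C1 + z^2)


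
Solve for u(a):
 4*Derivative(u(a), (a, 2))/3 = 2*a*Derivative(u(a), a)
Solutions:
 u(a) = C1 + C2*erfi(sqrt(3)*a/2)


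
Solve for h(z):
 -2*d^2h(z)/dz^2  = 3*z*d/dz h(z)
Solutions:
 h(z) = C1 + C2*erf(sqrt(3)*z/2)


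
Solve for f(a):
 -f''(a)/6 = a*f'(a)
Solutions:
 f(a) = C1 + C2*erf(sqrt(3)*a)


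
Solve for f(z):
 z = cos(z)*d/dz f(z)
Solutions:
 f(z) = C1 + Integral(z/cos(z), z)


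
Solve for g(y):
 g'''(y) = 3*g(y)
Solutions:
 g(y) = C3*exp(3^(1/3)*y) + (C1*sin(3^(5/6)*y/2) + C2*cos(3^(5/6)*y/2))*exp(-3^(1/3)*y/2)


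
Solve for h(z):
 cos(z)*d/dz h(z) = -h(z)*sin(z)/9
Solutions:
 h(z) = C1*cos(z)^(1/9)


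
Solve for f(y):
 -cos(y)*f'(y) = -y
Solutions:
 f(y) = C1 + Integral(y/cos(y), y)


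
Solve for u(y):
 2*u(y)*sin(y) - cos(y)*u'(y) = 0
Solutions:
 u(y) = C1/cos(y)^2


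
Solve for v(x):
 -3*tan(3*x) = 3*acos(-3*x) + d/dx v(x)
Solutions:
 v(x) = C1 - 3*x*acos(-3*x) - sqrt(1 - 9*x^2) + log(cos(3*x))


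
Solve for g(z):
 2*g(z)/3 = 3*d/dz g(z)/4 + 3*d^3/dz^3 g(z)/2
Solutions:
 g(z) = C1*exp(6^(1/3)*z*(-(8 + sqrt(70))^(1/3) + 6^(1/3)/(8 + sqrt(70))^(1/3))/12)*sin(2^(1/3)*3^(1/6)*z*(3*2^(1/3)/(8 + sqrt(70))^(1/3) + 3^(2/3)*(8 + sqrt(70))^(1/3))/12) + C2*exp(6^(1/3)*z*(-(8 + sqrt(70))^(1/3) + 6^(1/3)/(8 + sqrt(70))^(1/3))/12)*cos(2^(1/3)*3^(1/6)*z*(3*2^(1/3)/(8 + sqrt(70))^(1/3) + 3^(2/3)*(8 + sqrt(70))^(1/3))/12) + C3*exp(-6^(1/3)*z*(-(8 + sqrt(70))^(1/3) + 6^(1/3)/(8 + sqrt(70))^(1/3))/6)


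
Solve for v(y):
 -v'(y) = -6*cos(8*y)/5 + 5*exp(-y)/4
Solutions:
 v(y) = C1 + 3*sin(8*y)/20 + 5*exp(-y)/4


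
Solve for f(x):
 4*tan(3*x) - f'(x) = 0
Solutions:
 f(x) = C1 - 4*log(cos(3*x))/3


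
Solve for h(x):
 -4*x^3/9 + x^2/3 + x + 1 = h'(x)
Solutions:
 h(x) = C1 - x^4/9 + x^3/9 + x^2/2 + x


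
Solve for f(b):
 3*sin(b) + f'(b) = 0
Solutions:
 f(b) = C1 + 3*cos(b)


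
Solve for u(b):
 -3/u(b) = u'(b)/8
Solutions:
 u(b) = -sqrt(C1 - 48*b)
 u(b) = sqrt(C1 - 48*b)


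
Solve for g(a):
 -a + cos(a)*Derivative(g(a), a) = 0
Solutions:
 g(a) = C1 + Integral(a/cos(a), a)


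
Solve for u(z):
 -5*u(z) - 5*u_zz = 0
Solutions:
 u(z) = C1*sin(z) + C2*cos(z)


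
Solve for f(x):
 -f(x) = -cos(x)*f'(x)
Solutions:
 f(x) = C1*sqrt(sin(x) + 1)/sqrt(sin(x) - 1)


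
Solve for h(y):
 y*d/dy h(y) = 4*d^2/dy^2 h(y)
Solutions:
 h(y) = C1 + C2*erfi(sqrt(2)*y/4)


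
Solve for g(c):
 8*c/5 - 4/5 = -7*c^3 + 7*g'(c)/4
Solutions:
 g(c) = C1 + c^4 + 16*c^2/35 - 16*c/35


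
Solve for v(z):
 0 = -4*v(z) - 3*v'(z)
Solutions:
 v(z) = C1*exp(-4*z/3)


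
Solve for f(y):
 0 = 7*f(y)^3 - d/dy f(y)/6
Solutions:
 f(y) = -sqrt(2)*sqrt(-1/(C1 + 42*y))/2
 f(y) = sqrt(2)*sqrt(-1/(C1 + 42*y))/2


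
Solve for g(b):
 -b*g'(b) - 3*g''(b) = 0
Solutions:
 g(b) = C1 + C2*erf(sqrt(6)*b/6)


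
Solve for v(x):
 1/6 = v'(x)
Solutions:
 v(x) = C1 + x/6


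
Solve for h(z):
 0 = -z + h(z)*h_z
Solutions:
 h(z) = -sqrt(C1 + z^2)
 h(z) = sqrt(C1 + z^2)


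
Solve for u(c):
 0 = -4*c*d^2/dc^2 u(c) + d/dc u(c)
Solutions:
 u(c) = C1 + C2*c^(5/4)


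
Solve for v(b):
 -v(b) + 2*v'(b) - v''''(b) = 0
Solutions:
 v(b) = C1*exp(b*(-(17 + 3*sqrt(33))^(1/3) - 2 + 2/(17 + 3*sqrt(33))^(1/3))/6)*sin(sqrt(3)*b*(2/(17 + 3*sqrt(33))^(1/3) + (17 + 3*sqrt(33))^(1/3))/6) + C2*exp(b*(-(17 + 3*sqrt(33))^(1/3) - 2 + 2/(17 + 3*sqrt(33))^(1/3))/6)*cos(sqrt(3)*b*(2/(17 + 3*sqrt(33))^(1/3) + (17 + 3*sqrt(33))^(1/3))/6) + C3*exp(b) + C4*exp(b*(-1 - 2/(17 + 3*sqrt(33))^(1/3) + (17 + 3*sqrt(33))^(1/3))/3)


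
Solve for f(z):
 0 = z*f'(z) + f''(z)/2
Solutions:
 f(z) = C1 + C2*erf(z)


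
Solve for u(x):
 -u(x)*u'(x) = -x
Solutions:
 u(x) = -sqrt(C1 + x^2)
 u(x) = sqrt(C1 + x^2)


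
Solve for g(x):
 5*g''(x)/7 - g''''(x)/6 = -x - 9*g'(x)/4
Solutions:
 g(x) = C1 + C2*exp(-14^(1/3)*x*(20*14^(1/3)/(sqrt(1638329) + 1323)^(1/3) + (sqrt(1638329) + 1323)^(1/3))/28)*sin(14^(1/3)*sqrt(3)*x*(-(sqrt(1638329) + 1323)^(1/3) + 20*14^(1/3)/(sqrt(1638329) + 1323)^(1/3))/28) + C3*exp(-14^(1/3)*x*(20*14^(1/3)/(sqrt(1638329) + 1323)^(1/3) + (sqrt(1638329) + 1323)^(1/3))/28)*cos(14^(1/3)*sqrt(3)*x*(-(sqrt(1638329) + 1323)^(1/3) + 20*14^(1/3)/(sqrt(1638329) + 1323)^(1/3))/28) + C4*exp(14^(1/3)*x*(20*14^(1/3)/(sqrt(1638329) + 1323)^(1/3) + (sqrt(1638329) + 1323)^(1/3))/14) - 2*x^2/9 + 80*x/567


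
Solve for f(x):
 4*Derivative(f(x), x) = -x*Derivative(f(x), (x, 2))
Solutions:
 f(x) = C1 + C2/x^3


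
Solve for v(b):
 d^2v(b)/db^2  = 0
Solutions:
 v(b) = C1 + C2*b


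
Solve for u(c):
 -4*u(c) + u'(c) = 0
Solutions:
 u(c) = C1*exp(4*c)


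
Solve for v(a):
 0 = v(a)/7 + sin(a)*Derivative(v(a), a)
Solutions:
 v(a) = C1*(cos(a) + 1)^(1/14)/(cos(a) - 1)^(1/14)


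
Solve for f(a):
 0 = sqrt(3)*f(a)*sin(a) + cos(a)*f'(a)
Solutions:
 f(a) = C1*cos(a)^(sqrt(3))


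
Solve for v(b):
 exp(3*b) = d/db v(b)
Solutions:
 v(b) = C1 + exp(3*b)/3


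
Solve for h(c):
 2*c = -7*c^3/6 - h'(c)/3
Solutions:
 h(c) = C1 - 7*c^4/8 - 3*c^2


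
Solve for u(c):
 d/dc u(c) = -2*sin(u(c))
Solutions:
 u(c) = -acos((-C1 - exp(4*c))/(C1 - exp(4*c))) + 2*pi
 u(c) = acos((-C1 - exp(4*c))/(C1 - exp(4*c)))


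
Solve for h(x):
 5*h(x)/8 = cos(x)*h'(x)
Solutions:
 h(x) = C1*(sin(x) + 1)^(5/16)/(sin(x) - 1)^(5/16)


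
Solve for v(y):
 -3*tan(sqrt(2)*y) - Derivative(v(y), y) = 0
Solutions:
 v(y) = C1 + 3*sqrt(2)*log(cos(sqrt(2)*y))/2


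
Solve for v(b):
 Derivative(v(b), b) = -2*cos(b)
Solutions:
 v(b) = C1 - 2*sin(b)


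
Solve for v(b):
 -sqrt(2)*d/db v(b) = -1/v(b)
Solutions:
 v(b) = -sqrt(C1 + sqrt(2)*b)
 v(b) = sqrt(C1 + sqrt(2)*b)


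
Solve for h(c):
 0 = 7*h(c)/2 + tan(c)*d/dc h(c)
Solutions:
 h(c) = C1/sin(c)^(7/2)


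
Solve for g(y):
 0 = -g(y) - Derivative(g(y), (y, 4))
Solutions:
 g(y) = (C1*sin(sqrt(2)*y/2) + C2*cos(sqrt(2)*y/2))*exp(-sqrt(2)*y/2) + (C3*sin(sqrt(2)*y/2) + C4*cos(sqrt(2)*y/2))*exp(sqrt(2)*y/2)


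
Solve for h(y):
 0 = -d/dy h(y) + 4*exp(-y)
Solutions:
 h(y) = C1 - 4*exp(-y)


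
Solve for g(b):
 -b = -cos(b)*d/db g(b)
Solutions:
 g(b) = C1 + Integral(b/cos(b), b)


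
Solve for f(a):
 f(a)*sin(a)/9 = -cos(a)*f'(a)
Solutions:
 f(a) = C1*cos(a)^(1/9)


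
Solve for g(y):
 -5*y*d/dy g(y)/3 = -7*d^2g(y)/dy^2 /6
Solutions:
 g(y) = C1 + C2*erfi(sqrt(35)*y/7)


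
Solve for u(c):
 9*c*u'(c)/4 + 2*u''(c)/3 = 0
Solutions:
 u(c) = C1 + C2*erf(3*sqrt(3)*c/4)


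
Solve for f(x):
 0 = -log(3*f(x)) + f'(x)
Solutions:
 -Integral(1/(log(_y) + log(3)), (_y, f(x))) = C1 - x


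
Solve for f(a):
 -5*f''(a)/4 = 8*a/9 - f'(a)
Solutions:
 f(a) = C1 + C2*exp(4*a/5) + 4*a^2/9 + 10*a/9


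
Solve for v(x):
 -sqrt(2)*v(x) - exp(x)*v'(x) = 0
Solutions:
 v(x) = C1*exp(sqrt(2)*exp(-x))


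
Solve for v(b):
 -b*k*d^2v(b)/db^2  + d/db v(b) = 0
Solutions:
 v(b) = C1 + b^(((re(k) + 1)*re(k) + im(k)^2)/(re(k)^2 + im(k)^2))*(C2*sin(log(b)*Abs(im(k))/(re(k)^2 + im(k)^2)) + C3*cos(log(b)*im(k)/(re(k)^2 + im(k)^2)))


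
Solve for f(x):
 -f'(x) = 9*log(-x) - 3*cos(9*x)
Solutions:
 f(x) = C1 - 9*x*log(-x) + 9*x + sin(9*x)/3


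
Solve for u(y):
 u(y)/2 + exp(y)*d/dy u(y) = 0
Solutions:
 u(y) = C1*exp(exp(-y)/2)


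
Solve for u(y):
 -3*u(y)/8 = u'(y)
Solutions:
 u(y) = C1*exp(-3*y/8)


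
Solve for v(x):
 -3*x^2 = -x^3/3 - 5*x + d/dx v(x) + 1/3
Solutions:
 v(x) = C1 + x^4/12 - x^3 + 5*x^2/2 - x/3


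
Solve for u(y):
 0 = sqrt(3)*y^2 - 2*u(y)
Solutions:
 u(y) = sqrt(3)*y^2/2


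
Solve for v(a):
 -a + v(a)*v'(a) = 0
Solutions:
 v(a) = -sqrt(C1 + a^2)
 v(a) = sqrt(C1 + a^2)


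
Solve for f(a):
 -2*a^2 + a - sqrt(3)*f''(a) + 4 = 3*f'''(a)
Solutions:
 f(a) = C1 + C2*a + C3*exp(-sqrt(3)*a/3) - sqrt(3)*a^4/18 + a^3*(sqrt(3) + 12)/18 + a^2*(-8*sqrt(3) - 3)/6


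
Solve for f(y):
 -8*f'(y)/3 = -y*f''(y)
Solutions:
 f(y) = C1 + C2*y^(11/3)


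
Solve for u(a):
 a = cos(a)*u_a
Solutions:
 u(a) = C1 + Integral(a/cos(a), a)


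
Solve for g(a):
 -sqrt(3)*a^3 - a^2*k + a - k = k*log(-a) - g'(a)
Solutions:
 g(a) = C1 + sqrt(3)*a^4/4 + a^3*k/3 - a^2/2 + a*k*log(-a)


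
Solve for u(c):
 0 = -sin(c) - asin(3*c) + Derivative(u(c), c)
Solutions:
 u(c) = C1 + c*asin(3*c) + sqrt(1 - 9*c^2)/3 - cos(c)


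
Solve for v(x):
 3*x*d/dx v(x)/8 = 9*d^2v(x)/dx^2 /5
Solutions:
 v(x) = C1 + C2*erfi(sqrt(15)*x/12)


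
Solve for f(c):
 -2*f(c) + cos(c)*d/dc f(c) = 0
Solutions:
 f(c) = C1*(sin(c) + 1)/(sin(c) - 1)


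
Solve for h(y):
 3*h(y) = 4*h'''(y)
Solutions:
 h(y) = C3*exp(6^(1/3)*y/2) + (C1*sin(2^(1/3)*3^(5/6)*y/4) + C2*cos(2^(1/3)*3^(5/6)*y/4))*exp(-6^(1/3)*y/4)


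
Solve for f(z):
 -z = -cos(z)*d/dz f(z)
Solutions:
 f(z) = C1 + Integral(z/cos(z), z)


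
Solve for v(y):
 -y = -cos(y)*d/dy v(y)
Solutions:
 v(y) = C1 + Integral(y/cos(y), y)


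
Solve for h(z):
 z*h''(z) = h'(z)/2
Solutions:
 h(z) = C1 + C2*z^(3/2)


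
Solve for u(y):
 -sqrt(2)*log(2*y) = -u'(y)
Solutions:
 u(y) = C1 + sqrt(2)*y*log(y) - sqrt(2)*y + sqrt(2)*y*log(2)


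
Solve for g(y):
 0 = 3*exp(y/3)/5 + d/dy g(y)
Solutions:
 g(y) = C1 - 9*exp(y/3)/5


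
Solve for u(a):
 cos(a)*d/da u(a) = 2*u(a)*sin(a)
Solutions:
 u(a) = C1/cos(a)^2


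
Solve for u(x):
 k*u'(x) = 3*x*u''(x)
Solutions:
 u(x) = C1 + x^(re(k)/3 + 1)*(C2*sin(log(x)*Abs(im(k))/3) + C3*cos(log(x)*im(k)/3))


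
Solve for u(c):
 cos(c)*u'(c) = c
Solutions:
 u(c) = C1 + Integral(c/cos(c), c)


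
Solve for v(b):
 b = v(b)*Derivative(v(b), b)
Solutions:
 v(b) = -sqrt(C1 + b^2)
 v(b) = sqrt(C1 + b^2)


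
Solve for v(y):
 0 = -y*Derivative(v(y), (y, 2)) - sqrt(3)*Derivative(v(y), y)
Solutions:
 v(y) = C1 + C2*y^(1 - sqrt(3))


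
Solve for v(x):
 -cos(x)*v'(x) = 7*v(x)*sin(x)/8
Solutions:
 v(x) = C1*cos(x)^(7/8)


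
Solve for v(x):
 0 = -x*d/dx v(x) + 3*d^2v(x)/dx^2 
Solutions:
 v(x) = C1 + C2*erfi(sqrt(6)*x/6)


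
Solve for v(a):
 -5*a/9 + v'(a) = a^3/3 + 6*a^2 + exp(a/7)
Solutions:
 v(a) = C1 + a^4/12 + 2*a^3 + 5*a^2/18 + 7*exp(a/7)


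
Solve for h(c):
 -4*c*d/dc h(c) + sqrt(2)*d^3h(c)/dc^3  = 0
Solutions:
 h(c) = C1 + Integral(C2*airyai(sqrt(2)*c) + C3*airybi(sqrt(2)*c), c)


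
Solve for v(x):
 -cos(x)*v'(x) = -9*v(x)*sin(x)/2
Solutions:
 v(x) = C1/cos(x)^(9/2)


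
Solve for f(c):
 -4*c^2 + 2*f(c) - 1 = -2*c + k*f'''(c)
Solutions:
 f(c) = C1*exp(2^(1/3)*c*(1/k)^(1/3)) + C2*exp(2^(1/3)*c*(-1 + sqrt(3)*I)*(1/k)^(1/3)/2) + C3*exp(-2^(1/3)*c*(1 + sqrt(3)*I)*(1/k)^(1/3)/2) + 2*c^2 - c + 1/2


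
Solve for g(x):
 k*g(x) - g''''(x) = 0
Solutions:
 g(x) = C1*exp(-k^(1/4)*x) + C2*exp(k^(1/4)*x) + C3*exp(-I*k^(1/4)*x) + C4*exp(I*k^(1/4)*x)


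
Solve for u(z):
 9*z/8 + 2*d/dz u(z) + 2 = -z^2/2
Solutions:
 u(z) = C1 - z^3/12 - 9*z^2/32 - z


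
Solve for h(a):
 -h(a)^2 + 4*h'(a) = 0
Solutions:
 h(a) = -4/(C1 + a)


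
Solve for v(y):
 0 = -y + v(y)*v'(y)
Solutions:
 v(y) = -sqrt(C1 + y^2)
 v(y) = sqrt(C1 + y^2)


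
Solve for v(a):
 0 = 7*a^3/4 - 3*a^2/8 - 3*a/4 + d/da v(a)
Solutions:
 v(a) = C1 - 7*a^4/16 + a^3/8 + 3*a^2/8


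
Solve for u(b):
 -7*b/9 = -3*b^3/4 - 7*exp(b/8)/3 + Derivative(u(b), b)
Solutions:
 u(b) = C1 + 3*b^4/16 - 7*b^2/18 + 56*exp(b/8)/3


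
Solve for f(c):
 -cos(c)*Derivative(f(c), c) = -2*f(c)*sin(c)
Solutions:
 f(c) = C1/cos(c)^2


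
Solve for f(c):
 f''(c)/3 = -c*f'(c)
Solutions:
 f(c) = C1 + C2*erf(sqrt(6)*c/2)


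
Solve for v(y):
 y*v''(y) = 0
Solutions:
 v(y) = C1 + C2*y


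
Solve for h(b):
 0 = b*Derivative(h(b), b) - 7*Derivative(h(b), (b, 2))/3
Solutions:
 h(b) = C1 + C2*erfi(sqrt(42)*b/14)


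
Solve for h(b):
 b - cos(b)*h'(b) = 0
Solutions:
 h(b) = C1 + Integral(b/cos(b), b)


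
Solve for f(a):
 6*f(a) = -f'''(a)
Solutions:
 f(a) = C3*exp(-6^(1/3)*a) + (C1*sin(2^(1/3)*3^(5/6)*a/2) + C2*cos(2^(1/3)*3^(5/6)*a/2))*exp(6^(1/3)*a/2)


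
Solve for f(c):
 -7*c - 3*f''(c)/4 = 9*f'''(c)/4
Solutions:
 f(c) = C1 + C2*c + C3*exp(-c/3) - 14*c^3/9 + 14*c^2


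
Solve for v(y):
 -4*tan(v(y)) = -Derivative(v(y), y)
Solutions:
 v(y) = pi - asin(C1*exp(4*y))
 v(y) = asin(C1*exp(4*y))


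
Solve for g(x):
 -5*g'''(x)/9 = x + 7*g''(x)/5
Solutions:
 g(x) = C1 + C2*x + C3*exp(-63*x/25) - 5*x^3/42 + 125*x^2/882


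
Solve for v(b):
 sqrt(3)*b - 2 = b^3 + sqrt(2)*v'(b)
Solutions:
 v(b) = C1 - sqrt(2)*b^4/8 + sqrt(6)*b^2/4 - sqrt(2)*b


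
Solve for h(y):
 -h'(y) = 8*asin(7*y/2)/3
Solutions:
 h(y) = C1 - 8*y*asin(7*y/2)/3 - 8*sqrt(4 - 49*y^2)/21


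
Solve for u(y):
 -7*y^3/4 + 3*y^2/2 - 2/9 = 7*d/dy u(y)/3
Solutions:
 u(y) = C1 - 3*y^4/16 + 3*y^3/14 - 2*y/21


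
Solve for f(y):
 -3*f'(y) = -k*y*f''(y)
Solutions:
 f(y) = C1 + y^(((re(k) + 3)*re(k) + im(k)^2)/(re(k)^2 + im(k)^2))*(C2*sin(3*log(y)*Abs(im(k))/(re(k)^2 + im(k)^2)) + C3*cos(3*log(y)*im(k)/(re(k)^2 + im(k)^2)))


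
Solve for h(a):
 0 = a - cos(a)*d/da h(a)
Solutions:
 h(a) = C1 + Integral(a/cos(a), a)


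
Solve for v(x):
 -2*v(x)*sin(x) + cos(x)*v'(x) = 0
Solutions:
 v(x) = C1/cos(x)^2


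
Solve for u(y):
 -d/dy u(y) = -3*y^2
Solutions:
 u(y) = C1 + y^3


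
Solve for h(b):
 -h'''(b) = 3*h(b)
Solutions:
 h(b) = C3*exp(-3^(1/3)*b) + (C1*sin(3^(5/6)*b/2) + C2*cos(3^(5/6)*b/2))*exp(3^(1/3)*b/2)


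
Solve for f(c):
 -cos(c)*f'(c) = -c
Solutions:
 f(c) = C1 + Integral(c/cos(c), c)


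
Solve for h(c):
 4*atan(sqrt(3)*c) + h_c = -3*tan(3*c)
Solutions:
 h(c) = C1 - 4*c*atan(sqrt(3)*c) + 2*sqrt(3)*log(3*c^2 + 1)/3 + log(cos(3*c))


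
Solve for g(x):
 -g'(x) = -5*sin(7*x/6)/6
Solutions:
 g(x) = C1 - 5*cos(7*x/6)/7


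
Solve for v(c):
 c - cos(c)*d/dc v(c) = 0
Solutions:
 v(c) = C1 + Integral(c/cos(c), c)


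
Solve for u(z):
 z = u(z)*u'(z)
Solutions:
 u(z) = -sqrt(C1 + z^2)
 u(z) = sqrt(C1 + z^2)


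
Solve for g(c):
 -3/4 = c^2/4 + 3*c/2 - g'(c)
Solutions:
 g(c) = C1 + c^3/12 + 3*c^2/4 + 3*c/4


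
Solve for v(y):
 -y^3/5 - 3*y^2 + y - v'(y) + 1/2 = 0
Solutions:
 v(y) = C1 - y^4/20 - y^3 + y^2/2 + y/2


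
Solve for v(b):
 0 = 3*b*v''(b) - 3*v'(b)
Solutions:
 v(b) = C1 + C2*b^2


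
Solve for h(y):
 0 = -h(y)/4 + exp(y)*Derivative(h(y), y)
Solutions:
 h(y) = C1*exp(-exp(-y)/4)


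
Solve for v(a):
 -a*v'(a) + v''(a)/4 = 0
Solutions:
 v(a) = C1 + C2*erfi(sqrt(2)*a)


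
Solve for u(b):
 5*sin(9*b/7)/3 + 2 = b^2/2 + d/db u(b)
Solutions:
 u(b) = C1 - b^3/6 + 2*b - 35*cos(9*b/7)/27


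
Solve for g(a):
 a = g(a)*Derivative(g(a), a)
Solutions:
 g(a) = -sqrt(C1 + a^2)
 g(a) = sqrt(C1 + a^2)


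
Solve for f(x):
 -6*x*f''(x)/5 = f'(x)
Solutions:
 f(x) = C1 + C2*x^(1/6)


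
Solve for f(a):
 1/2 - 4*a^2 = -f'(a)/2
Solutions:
 f(a) = C1 + 8*a^3/3 - a


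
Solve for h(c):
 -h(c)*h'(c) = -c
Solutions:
 h(c) = -sqrt(C1 + c^2)
 h(c) = sqrt(C1 + c^2)


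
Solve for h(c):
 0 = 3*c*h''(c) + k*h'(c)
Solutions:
 h(c) = C1 + c^(1 - re(k)/3)*(C2*sin(log(c)*Abs(im(k))/3) + C3*cos(log(c)*im(k)/3))


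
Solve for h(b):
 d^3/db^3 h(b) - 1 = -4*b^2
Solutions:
 h(b) = C1 + C2*b + C3*b^2 - b^5/15 + b^3/6


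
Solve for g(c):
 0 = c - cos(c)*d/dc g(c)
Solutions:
 g(c) = C1 + Integral(c/cos(c), c)


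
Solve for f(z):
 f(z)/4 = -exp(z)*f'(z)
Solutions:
 f(z) = C1*exp(exp(-z)/4)


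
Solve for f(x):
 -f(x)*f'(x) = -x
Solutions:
 f(x) = -sqrt(C1 + x^2)
 f(x) = sqrt(C1 + x^2)


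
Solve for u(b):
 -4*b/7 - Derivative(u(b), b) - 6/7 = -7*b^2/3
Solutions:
 u(b) = C1 + 7*b^3/9 - 2*b^2/7 - 6*b/7


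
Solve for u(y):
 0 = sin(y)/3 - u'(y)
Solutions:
 u(y) = C1 - cos(y)/3


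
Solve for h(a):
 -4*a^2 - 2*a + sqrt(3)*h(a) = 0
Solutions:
 h(a) = 2*sqrt(3)*a*(2*a + 1)/3


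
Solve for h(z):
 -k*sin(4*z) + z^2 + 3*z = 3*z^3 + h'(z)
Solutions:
 h(z) = C1 + k*cos(4*z)/4 - 3*z^4/4 + z^3/3 + 3*z^2/2


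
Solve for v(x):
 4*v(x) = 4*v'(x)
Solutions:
 v(x) = C1*exp(x)


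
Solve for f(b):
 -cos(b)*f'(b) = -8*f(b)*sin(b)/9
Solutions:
 f(b) = C1/cos(b)^(8/9)


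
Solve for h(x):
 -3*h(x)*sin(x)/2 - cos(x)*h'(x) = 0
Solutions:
 h(x) = C1*cos(x)^(3/2)


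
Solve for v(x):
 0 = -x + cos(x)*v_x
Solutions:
 v(x) = C1 + Integral(x/cos(x), x)


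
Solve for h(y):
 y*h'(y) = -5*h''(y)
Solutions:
 h(y) = C1 + C2*erf(sqrt(10)*y/10)


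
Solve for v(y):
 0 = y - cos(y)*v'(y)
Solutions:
 v(y) = C1 + Integral(y/cos(y), y)


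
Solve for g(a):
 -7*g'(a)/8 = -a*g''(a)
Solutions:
 g(a) = C1 + C2*a^(15/8)


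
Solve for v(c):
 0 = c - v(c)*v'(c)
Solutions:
 v(c) = -sqrt(C1 + c^2)
 v(c) = sqrt(C1 + c^2)


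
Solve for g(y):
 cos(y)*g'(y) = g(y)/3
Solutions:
 g(y) = C1*(sin(y) + 1)^(1/6)/(sin(y) - 1)^(1/6)


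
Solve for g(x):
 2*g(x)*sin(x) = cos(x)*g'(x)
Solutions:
 g(x) = C1/cos(x)^2


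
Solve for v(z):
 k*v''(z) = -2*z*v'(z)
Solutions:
 v(z) = C1 + C2*sqrt(k)*erf(z*sqrt(1/k))


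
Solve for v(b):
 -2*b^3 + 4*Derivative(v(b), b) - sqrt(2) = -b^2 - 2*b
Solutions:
 v(b) = C1 + b^4/8 - b^3/12 - b^2/4 + sqrt(2)*b/4


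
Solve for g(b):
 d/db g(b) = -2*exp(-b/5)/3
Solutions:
 g(b) = C1 + 10*exp(-b/5)/3


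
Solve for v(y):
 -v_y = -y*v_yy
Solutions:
 v(y) = C1 + C2*y^2


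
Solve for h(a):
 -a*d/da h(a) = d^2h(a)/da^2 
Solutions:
 h(a) = C1 + C2*erf(sqrt(2)*a/2)


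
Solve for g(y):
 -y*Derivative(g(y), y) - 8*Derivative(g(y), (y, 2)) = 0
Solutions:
 g(y) = C1 + C2*erf(y/4)


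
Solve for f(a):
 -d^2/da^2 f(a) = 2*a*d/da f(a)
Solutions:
 f(a) = C1 + C2*erf(a)


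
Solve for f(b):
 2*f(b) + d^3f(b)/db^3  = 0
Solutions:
 f(b) = C3*exp(-2^(1/3)*b) + (C1*sin(2^(1/3)*sqrt(3)*b/2) + C2*cos(2^(1/3)*sqrt(3)*b/2))*exp(2^(1/3)*b/2)


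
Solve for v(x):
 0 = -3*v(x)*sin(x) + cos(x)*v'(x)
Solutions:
 v(x) = C1/cos(x)^3


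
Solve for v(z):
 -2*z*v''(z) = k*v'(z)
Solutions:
 v(z) = C1 + z^(1 - re(k)/2)*(C2*sin(log(z)*Abs(im(k))/2) + C3*cos(log(z)*im(k)/2))


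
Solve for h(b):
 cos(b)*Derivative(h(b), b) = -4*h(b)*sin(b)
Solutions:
 h(b) = C1*cos(b)^4


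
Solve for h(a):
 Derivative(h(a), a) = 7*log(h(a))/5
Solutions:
 li(h(a)) = C1 + 7*a/5


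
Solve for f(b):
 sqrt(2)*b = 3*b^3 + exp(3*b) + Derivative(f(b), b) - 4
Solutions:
 f(b) = C1 - 3*b^4/4 + sqrt(2)*b^2/2 + 4*b - exp(3*b)/3


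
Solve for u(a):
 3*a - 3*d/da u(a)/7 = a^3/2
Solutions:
 u(a) = C1 - 7*a^4/24 + 7*a^2/2


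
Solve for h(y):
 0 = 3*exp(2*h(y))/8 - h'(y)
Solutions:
 h(y) = log(-1/(C1 + 3*y))/2 + log(2)
 h(y) = log(-sqrt(-1/(C1 + 3*y))) + log(2)


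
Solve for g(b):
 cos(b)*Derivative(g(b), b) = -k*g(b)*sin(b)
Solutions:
 g(b) = C1*exp(k*log(cos(b)))


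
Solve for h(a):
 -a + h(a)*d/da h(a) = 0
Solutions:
 h(a) = -sqrt(C1 + a^2)
 h(a) = sqrt(C1 + a^2)


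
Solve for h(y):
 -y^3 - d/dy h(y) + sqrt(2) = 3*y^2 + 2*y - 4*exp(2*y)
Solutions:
 h(y) = C1 - y^4/4 - y^3 - y^2 + sqrt(2)*y + 2*exp(2*y)


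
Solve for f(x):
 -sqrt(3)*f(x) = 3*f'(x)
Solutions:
 f(x) = C1*exp(-sqrt(3)*x/3)


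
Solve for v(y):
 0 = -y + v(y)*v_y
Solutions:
 v(y) = -sqrt(C1 + y^2)
 v(y) = sqrt(C1 + y^2)


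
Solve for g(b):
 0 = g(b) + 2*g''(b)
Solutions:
 g(b) = C1*sin(sqrt(2)*b/2) + C2*cos(sqrt(2)*b/2)


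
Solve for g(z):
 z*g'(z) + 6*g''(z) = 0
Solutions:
 g(z) = C1 + C2*erf(sqrt(3)*z/6)


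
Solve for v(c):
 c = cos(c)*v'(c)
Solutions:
 v(c) = C1 + Integral(c/cos(c), c)


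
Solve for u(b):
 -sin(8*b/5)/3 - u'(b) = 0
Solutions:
 u(b) = C1 + 5*cos(8*b/5)/24


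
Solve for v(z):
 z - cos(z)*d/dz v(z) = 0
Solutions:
 v(z) = C1 + Integral(z/cos(z), z)


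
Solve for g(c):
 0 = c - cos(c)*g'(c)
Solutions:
 g(c) = C1 + Integral(c/cos(c), c)


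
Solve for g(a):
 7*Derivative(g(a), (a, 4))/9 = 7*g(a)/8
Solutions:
 g(a) = C1*exp(-2^(1/4)*sqrt(3)*a/2) + C2*exp(2^(1/4)*sqrt(3)*a/2) + C3*sin(2^(1/4)*sqrt(3)*a/2) + C4*cos(2^(1/4)*sqrt(3)*a/2)


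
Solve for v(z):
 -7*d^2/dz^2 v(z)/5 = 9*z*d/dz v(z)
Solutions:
 v(z) = C1 + C2*erf(3*sqrt(70)*z/14)


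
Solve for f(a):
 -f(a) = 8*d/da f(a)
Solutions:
 f(a) = C1*exp(-a/8)


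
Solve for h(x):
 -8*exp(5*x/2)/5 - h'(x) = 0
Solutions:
 h(x) = C1 - 16*exp(5*x/2)/25


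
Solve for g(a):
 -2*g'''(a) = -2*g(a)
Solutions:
 g(a) = C3*exp(a) + (C1*sin(sqrt(3)*a/2) + C2*cos(sqrt(3)*a/2))*exp(-a/2)


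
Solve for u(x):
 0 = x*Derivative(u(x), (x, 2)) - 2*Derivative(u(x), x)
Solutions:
 u(x) = C1 + C2*x^3


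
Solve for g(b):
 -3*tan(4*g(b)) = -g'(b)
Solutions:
 g(b) = -asin(C1*exp(12*b))/4 + pi/4
 g(b) = asin(C1*exp(12*b))/4


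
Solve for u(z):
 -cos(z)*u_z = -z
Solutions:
 u(z) = C1 + Integral(z/cos(z), z)


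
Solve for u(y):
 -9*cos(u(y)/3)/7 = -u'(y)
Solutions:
 -9*y/7 - 3*log(sin(u(y)/3) - 1)/2 + 3*log(sin(u(y)/3) + 1)/2 = C1


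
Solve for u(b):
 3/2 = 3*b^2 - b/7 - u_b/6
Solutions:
 u(b) = C1 + 6*b^3 - 3*b^2/7 - 9*b


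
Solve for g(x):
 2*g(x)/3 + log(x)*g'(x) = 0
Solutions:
 g(x) = C1*exp(-2*li(x)/3)


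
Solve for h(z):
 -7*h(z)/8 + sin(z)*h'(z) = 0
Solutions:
 h(z) = C1*(cos(z) - 1)^(7/16)/(cos(z) + 1)^(7/16)


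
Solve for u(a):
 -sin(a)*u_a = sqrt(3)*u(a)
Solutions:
 u(a) = C1*(cos(a) + 1)^(sqrt(3)/2)/(cos(a) - 1)^(sqrt(3)/2)


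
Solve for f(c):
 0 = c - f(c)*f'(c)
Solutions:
 f(c) = -sqrt(C1 + c^2)
 f(c) = sqrt(C1 + c^2)


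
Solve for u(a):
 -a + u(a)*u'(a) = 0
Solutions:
 u(a) = -sqrt(C1 + a^2)
 u(a) = sqrt(C1 + a^2)


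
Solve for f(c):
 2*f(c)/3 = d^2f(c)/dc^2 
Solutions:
 f(c) = C1*exp(-sqrt(6)*c/3) + C2*exp(sqrt(6)*c/3)


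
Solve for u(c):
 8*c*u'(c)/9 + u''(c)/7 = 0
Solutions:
 u(c) = C1 + C2*erf(2*sqrt(7)*c/3)


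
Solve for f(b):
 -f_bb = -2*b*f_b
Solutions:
 f(b) = C1 + C2*erfi(b)


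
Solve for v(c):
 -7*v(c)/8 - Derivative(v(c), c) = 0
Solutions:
 v(c) = C1*exp(-7*c/8)


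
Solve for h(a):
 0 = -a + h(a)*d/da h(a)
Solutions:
 h(a) = -sqrt(C1 + a^2)
 h(a) = sqrt(C1 + a^2)


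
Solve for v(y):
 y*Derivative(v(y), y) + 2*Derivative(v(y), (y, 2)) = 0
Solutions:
 v(y) = C1 + C2*erf(y/2)


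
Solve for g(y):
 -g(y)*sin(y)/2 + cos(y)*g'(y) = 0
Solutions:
 g(y) = C1/sqrt(cos(y))


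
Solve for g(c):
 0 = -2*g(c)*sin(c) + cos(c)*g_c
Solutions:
 g(c) = C1/cos(c)^2


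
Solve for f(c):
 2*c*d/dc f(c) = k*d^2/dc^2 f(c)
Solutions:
 f(c) = C1 + C2*erf(c*sqrt(-1/k))/sqrt(-1/k)


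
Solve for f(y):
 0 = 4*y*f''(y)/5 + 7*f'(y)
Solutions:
 f(y) = C1 + C2/y^(31/4)


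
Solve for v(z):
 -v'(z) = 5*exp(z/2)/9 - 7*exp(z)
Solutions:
 v(z) = C1 - 10*exp(z/2)/9 + 7*exp(z)


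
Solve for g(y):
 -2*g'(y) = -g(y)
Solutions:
 g(y) = C1*exp(y/2)


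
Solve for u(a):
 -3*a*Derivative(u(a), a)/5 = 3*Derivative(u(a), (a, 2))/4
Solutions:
 u(a) = C1 + C2*erf(sqrt(10)*a/5)


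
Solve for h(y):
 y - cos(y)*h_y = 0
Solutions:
 h(y) = C1 + Integral(y/cos(y), y)


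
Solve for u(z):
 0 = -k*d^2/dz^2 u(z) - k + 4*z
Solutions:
 u(z) = C1 + C2*z - z^2/2 + 2*z^3/(3*k)


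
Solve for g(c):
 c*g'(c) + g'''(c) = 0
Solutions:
 g(c) = C1 + Integral(C2*airyai(-c) + C3*airybi(-c), c)


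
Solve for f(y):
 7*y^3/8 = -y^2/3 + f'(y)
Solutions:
 f(y) = C1 + 7*y^4/32 + y^3/9


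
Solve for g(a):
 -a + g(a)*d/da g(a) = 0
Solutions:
 g(a) = -sqrt(C1 + a^2)
 g(a) = sqrt(C1 + a^2)


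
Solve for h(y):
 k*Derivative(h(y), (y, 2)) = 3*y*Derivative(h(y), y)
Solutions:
 h(y) = C1 + C2*erf(sqrt(6)*y*sqrt(-1/k)/2)/sqrt(-1/k)


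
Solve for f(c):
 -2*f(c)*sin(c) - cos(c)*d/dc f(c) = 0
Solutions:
 f(c) = C1*cos(c)^2


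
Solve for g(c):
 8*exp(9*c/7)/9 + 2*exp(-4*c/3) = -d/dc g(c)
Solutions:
 g(c) = C1 - 56*exp(9*c/7)/81 + 3*exp(-4*c/3)/2


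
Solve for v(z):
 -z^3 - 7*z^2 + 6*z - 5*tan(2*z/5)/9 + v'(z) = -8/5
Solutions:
 v(z) = C1 + z^4/4 + 7*z^3/3 - 3*z^2 - 8*z/5 - 25*log(cos(2*z/5))/18


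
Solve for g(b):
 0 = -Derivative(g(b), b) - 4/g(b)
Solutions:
 g(b) = -sqrt(C1 - 8*b)
 g(b) = sqrt(C1 - 8*b)


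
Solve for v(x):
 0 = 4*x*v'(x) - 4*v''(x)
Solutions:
 v(x) = C1 + C2*erfi(sqrt(2)*x/2)


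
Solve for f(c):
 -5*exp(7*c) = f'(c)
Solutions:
 f(c) = C1 - 5*exp(7*c)/7


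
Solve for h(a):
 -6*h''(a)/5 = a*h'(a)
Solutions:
 h(a) = C1 + C2*erf(sqrt(15)*a/6)


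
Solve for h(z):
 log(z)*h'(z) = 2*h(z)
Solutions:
 h(z) = C1*exp(2*li(z))


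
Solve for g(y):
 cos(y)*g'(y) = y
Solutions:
 g(y) = C1 + Integral(y/cos(y), y)


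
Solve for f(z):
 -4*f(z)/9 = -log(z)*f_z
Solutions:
 f(z) = C1*exp(4*li(z)/9)


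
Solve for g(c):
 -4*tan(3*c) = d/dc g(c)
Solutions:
 g(c) = C1 + 4*log(cos(3*c))/3


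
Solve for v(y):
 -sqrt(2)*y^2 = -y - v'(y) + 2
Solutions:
 v(y) = C1 + sqrt(2)*y^3/3 - y^2/2 + 2*y


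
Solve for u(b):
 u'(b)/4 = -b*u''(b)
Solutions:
 u(b) = C1 + C2*b^(3/4)


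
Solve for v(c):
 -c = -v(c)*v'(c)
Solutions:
 v(c) = -sqrt(C1 + c^2)
 v(c) = sqrt(C1 + c^2)


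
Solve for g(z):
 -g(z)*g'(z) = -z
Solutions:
 g(z) = -sqrt(C1 + z^2)
 g(z) = sqrt(C1 + z^2)


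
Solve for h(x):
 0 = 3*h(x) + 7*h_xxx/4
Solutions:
 h(x) = C3*exp(x*(-12^(1/3)*7^(2/3) + 3*14^(2/3)*3^(1/3))/28)*sin(14^(2/3)*3^(5/6)*x/14) + C4*exp(x*(-12^(1/3)*7^(2/3) + 3*14^(2/3)*3^(1/3))/28)*cos(14^(2/3)*3^(5/6)*x/14) + C5*exp(-x*(12^(1/3)*7^(2/3) + 3*14^(2/3)*3^(1/3))/28) + (C1*sin(14^(2/3)*3^(5/6)*x/14) + C2*cos(14^(2/3)*3^(5/6)*x/14))*exp(12^(1/3)*7^(2/3)*x/14)


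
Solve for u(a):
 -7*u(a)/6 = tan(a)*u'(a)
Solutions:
 u(a) = C1/sin(a)^(7/6)


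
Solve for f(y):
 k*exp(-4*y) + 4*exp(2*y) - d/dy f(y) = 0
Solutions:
 f(y) = C1 - k*exp(-4*y)/4 + 2*exp(2*y)


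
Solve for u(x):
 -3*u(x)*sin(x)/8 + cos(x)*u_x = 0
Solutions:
 u(x) = C1/cos(x)^(3/8)


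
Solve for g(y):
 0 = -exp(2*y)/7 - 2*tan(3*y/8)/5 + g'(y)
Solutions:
 g(y) = C1 + exp(2*y)/14 - 16*log(cos(3*y/8))/15


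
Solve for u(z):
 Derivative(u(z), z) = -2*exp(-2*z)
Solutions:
 u(z) = C1 + exp(-2*z)


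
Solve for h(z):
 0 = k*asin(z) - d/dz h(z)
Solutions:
 h(z) = C1 + k*(z*asin(z) + sqrt(1 - z^2))


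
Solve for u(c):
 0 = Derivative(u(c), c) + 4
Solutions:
 u(c) = C1 - 4*c


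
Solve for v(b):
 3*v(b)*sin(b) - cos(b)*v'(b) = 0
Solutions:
 v(b) = C1/cos(b)^3


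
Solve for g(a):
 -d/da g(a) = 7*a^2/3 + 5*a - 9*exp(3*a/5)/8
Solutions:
 g(a) = C1 - 7*a^3/9 - 5*a^2/2 + 15*exp(3*a/5)/8


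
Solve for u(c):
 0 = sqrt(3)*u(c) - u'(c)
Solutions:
 u(c) = C1*exp(sqrt(3)*c)


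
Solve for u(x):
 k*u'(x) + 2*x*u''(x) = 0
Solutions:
 u(x) = C1 + x^(1 - re(k)/2)*(C2*sin(log(x)*Abs(im(k))/2) + C3*cos(log(x)*im(k)/2))


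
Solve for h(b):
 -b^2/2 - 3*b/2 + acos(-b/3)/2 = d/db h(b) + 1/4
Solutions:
 h(b) = C1 - b^3/6 - 3*b^2/4 + b*acos(-b/3)/2 - b/4 + sqrt(9 - b^2)/2


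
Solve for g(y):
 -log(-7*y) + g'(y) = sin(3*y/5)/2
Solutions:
 g(y) = C1 + y*log(-y) - y + y*log(7) - 5*cos(3*y/5)/6


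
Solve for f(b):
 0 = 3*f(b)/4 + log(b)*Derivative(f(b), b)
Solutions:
 f(b) = C1*exp(-3*li(b)/4)


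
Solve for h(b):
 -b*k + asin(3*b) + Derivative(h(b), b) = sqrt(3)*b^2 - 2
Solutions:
 h(b) = C1 + sqrt(3)*b^3/3 + b^2*k/2 - b*asin(3*b) - 2*b - sqrt(1 - 9*b^2)/3


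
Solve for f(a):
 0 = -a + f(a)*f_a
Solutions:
 f(a) = -sqrt(C1 + a^2)
 f(a) = sqrt(C1 + a^2)


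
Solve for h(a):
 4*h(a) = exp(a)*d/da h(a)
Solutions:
 h(a) = C1*exp(-4*exp(-a))


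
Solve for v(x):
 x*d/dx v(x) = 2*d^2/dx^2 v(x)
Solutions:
 v(x) = C1 + C2*erfi(x/2)


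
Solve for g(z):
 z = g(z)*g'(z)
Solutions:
 g(z) = -sqrt(C1 + z^2)
 g(z) = sqrt(C1 + z^2)


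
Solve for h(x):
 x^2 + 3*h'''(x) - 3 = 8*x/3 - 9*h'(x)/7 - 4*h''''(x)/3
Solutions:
 h(x) = C1 + C2*exp(3*x*(-14 + 7*7^(1/3)/(4*sqrt(11) + 15)^(1/3) + 7^(2/3)*(4*sqrt(11) + 15)^(1/3))/56)*sin(3*sqrt(3)*7^(1/3)*x*(-7^(1/3)*(4*sqrt(11) + 15)^(1/3) + 7/(4*sqrt(11) + 15)^(1/3))/56) + C3*exp(3*x*(-14 + 7*7^(1/3)/(4*sqrt(11) + 15)^(1/3) + 7^(2/3)*(4*sqrt(11) + 15)^(1/3))/56)*cos(3*sqrt(3)*7^(1/3)*x*(-7^(1/3)*(4*sqrt(11) + 15)^(1/3) + 7/(4*sqrt(11) + 15)^(1/3))/56) + C4*exp(-3*x*(7*7^(1/3)/(4*sqrt(11) + 15)^(1/3) + 7 + 7^(2/3)*(4*sqrt(11) + 15)^(1/3))/28) - 7*x^3/27 + 28*x^2/27 + 161*x/27


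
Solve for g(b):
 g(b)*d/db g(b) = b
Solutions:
 g(b) = -sqrt(C1 + b^2)
 g(b) = sqrt(C1 + b^2)


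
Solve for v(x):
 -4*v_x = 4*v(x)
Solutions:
 v(x) = C1*exp(-x)


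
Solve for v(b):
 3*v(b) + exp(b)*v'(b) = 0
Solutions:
 v(b) = C1*exp(3*exp(-b))


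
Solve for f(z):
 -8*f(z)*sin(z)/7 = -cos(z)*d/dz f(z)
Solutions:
 f(z) = C1/cos(z)^(8/7)


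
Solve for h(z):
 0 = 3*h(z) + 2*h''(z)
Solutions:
 h(z) = C1*sin(sqrt(6)*z/2) + C2*cos(sqrt(6)*z/2)


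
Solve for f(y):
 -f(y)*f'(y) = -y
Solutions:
 f(y) = -sqrt(C1 + y^2)
 f(y) = sqrt(C1 + y^2)


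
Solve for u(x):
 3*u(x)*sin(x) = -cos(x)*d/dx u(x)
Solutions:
 u(x) = C1*cos(x)^3


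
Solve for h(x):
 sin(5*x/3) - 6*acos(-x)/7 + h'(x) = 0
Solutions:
 h(x) = C1 + 6*x*acos(-x)/7 + 6*sqrt(1 - x^2)/7 + 3*cos(5*x/3)/5


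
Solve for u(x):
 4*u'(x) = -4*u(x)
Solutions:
 u(x) = C1*exp(-x)


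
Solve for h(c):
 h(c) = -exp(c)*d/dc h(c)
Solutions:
 h(c) = C1*exp(exp(-c))


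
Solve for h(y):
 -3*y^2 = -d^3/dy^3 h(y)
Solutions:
 h(y) = C1 + C2*y + C3*y^2 + y^5/20


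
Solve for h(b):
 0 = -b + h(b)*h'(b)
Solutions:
 h(b) = -sqrt(C1 + b^2)
 h(b) = sqrt(C1 + b^2)


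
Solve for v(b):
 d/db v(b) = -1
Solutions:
 v(b) = C1 - b


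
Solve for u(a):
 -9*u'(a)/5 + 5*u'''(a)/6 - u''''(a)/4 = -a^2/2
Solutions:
 u(a) = C1 + C2*exp(a*(250*2^(2/3)*5^(1/3)/(81*sqrt(1561) + 4061)^(1/3) + 2^(1/3)*5^(2/3)*(81*sqrt(1561) + 4061)^(1/3) + 100)/90)*sin(10^(1/3)*sqrt(3)*a*(-5^(1/3)*(81*sqrt(1561) + 4061)^(1/3) + 250*2^(1/3)/(81*sqrt(1561) + 4061)^(1/3))/90) + C3*exp(a*(250*2^(2/3)*5^(1/3)/(81*sqrt(1561) + 4061)^(1/3) + 2^(1/3)*5^(2/3)*(81*sqrt(1561) + 4061)^(1/3) + 100)/90)*cos(10^(1/3)*sqrt(3)*a*(-5^(1/3)*(81*sqrt(1561) + 4061)^(1/3) + 250*2^(1/3)/(81*sqrt(1561) + 4061)^(1/3))/90) + C4*exp(a*(-2^(1/3)*5^(2/3)*(81*sqrt(1561) + 4061)^(1/3) - 250*2^(2/3)*5^(1/3)/(81*sqrt(1561) + 4061)^(1/3) + 50)/45) + 5*a^3/54 + 125*a/486


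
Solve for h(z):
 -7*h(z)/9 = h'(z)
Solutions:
 h(z) = C1*exp(-7*z/9)


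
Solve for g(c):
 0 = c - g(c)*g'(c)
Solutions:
 g(c) = -sqrt(C1 + c^2)
 g(c) = sqrt(C1 + c^2)


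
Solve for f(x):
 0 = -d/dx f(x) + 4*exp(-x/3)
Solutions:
 f(x) = C1 - 12*exp(-x/3)


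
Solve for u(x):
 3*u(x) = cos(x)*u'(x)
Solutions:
 u(x) = C1*(sin(x) + 1)^(3/2)/(sin(x) - 1)^(3/2)


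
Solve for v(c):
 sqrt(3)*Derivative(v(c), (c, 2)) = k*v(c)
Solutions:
 v(c) = C1*exp(-3^(3/4)*c*sqrt(k)/3) + C2*exp(3^(3/4)*c*sqrt(k)/3)


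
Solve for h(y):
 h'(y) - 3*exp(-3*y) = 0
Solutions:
 h(y) = C1 - exp(-3*y)


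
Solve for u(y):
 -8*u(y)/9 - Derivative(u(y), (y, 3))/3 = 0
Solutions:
 u(y) = C3*exp(-2*3^(2/3)*y/3) + (C1*sin(3^(1/6)*y) + C2*cos(3^(1/6)*y))*exp(3^(2/3)*y/3)


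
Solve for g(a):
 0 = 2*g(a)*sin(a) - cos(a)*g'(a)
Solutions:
 g(a) = C1/cos(a)^2


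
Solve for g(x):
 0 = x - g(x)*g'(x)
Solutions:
 g(x) = -sqrt(C1 + x^2)
 g(x) = sqrt(C1 + x^2)


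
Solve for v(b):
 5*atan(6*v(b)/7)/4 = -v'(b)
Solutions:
 Integral(1/atan(6*_y/7), (_y, v(b))) = C1 - 5*b/4


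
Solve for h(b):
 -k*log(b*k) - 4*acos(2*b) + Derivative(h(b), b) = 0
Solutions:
 h(b) = C1 + b*k*(log(b*k) - 1) + 4*b*acos(2*b) - 2*sqrt(1 - 4*b^2)


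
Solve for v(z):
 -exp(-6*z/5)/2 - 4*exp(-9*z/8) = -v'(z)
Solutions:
 v(z) = C1 - 5*exp(-6*z/5)/12 - 32*exp(-9*z/8)/9


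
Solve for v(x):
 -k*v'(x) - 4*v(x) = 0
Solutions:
 v(x) = C1*exp(-4*x/k)


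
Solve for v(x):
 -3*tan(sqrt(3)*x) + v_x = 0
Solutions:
 v(x) = C1 - sqrt(3)*log(cos(sqrt(3)*x))


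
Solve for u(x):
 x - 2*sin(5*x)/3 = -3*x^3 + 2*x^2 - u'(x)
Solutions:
 u(x) = C1 - 3*x^4/4 + 2*x^3/3 - x^2/2 - 2*cos(5*x)/15


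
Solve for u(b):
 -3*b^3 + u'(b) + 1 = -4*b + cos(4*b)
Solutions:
 u(b) = C1 + 3*b^4/4 - 2*b^2 - b + sin(4*b)/4


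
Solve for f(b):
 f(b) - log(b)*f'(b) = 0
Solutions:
 f(b) = C1*exp(li(b))


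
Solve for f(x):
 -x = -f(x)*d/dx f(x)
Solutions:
 f(x) = -sqrt(C1 + x^2)
 f(x) = sqrt(C1 + x^2)


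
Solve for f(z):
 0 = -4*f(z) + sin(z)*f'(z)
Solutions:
 f(z) = C1*(cos(z)^2 - 2*cos(z) + 1)/(cos(z)^2 + 2*cos(z) + 1)


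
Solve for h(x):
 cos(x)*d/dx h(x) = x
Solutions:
 h(x) = C1 + Integral(x/cos(x), x)


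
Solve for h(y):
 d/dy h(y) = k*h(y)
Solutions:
 h(y) = C1*exp(k*y)


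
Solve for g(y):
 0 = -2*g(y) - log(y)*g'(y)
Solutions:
 g(y) = C1*exp(-2*li(y))


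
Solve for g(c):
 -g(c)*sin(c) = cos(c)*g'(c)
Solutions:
 g(c) = C1*cos(c)


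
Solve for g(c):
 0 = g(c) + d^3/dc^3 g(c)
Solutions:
 g(c) = C3*exp(-c) + (C1*sin(sqrt(3)*c/2) + C2*cos(sqrt(3)*c/2))*exp(c/2)


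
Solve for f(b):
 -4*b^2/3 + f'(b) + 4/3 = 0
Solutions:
 f(b) = C1 + 4*b^3/9 - 4*b/3


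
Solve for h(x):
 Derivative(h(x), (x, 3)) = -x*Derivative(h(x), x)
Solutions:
 h(x) = C1 + Integral(C2*airyai(-x) + C3*airybi(-x), x)


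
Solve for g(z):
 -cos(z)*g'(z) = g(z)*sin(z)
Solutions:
 g(z) = C1*cos(z)


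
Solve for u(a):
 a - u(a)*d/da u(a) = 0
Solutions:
 u(a) = -sqrt(C1 + a^2)
 u(a) = sqrt(C1 + a^2)


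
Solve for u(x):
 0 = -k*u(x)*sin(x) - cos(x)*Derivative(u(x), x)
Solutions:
 u(x) = C1*exp(k*log(cos(x)))


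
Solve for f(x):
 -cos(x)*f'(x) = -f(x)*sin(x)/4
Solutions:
 f(x) = C1/cos(x)^(1/4)


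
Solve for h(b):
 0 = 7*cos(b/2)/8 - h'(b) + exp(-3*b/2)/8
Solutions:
 h(b) = C1 + 7*sin(b/2)/4 - exp(-3*b/2)/12


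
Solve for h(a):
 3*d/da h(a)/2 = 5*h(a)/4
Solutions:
 h(a) = C1*exp(5*a/6)


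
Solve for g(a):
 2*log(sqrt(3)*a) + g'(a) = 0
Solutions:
 g(a) = C1 - 2*a*log(a) - a*log(3) + 2*a


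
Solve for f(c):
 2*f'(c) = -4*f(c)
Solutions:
 f(c) = C1*exp(-2*c)


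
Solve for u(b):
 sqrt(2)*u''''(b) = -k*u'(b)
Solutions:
 u(b) = C1 + C2*exp(2^(5/6)*b*(-k)^(1/3)/2) + C3*exp(2^(5/6)*b*(-k)^(1/3)*(-1 + sqrt(3)*I)/4) + C4*exp(-2^(5/6)*b*(-k)^(1/3)*(1 + sqrt(3)*I)/4)


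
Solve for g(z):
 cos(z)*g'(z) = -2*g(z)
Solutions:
 g(z) = C1*(sin(z) - 1)/(sin(z) + 1)


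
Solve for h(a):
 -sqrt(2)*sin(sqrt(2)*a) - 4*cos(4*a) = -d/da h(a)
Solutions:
 h(a) = C1 + sin(4*a) - cos(sqrt(2)*a)


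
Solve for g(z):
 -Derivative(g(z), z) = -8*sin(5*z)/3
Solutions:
 g(z) = C1 - 8*cos(5*z)/15


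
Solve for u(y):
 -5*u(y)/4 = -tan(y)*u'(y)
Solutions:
 u(y) = C1*sin(y)^(5/4)


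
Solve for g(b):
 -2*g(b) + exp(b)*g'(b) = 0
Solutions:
 g(b) = C1*exp(-2*exp(-b))


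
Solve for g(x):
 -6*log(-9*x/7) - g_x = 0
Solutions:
 g(x) = C1 - 6*x*log(-x) + 6*x*(-2*log(3) + 1 + log(7))


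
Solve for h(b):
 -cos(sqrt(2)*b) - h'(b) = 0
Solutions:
 h(b) = C1 - sqrt(2)*sin(sqrt(2)*b)/2


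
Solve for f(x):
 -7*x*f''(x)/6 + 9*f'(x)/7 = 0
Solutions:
 f(x) = C1 + C2*x^(103/49)


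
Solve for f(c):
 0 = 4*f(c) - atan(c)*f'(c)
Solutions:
 f(c) = C1*exp(4*Integral(1/atan(c), c))


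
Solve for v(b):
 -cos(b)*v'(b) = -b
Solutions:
 v(b) = C1 + Integral(b/cos(b), b)


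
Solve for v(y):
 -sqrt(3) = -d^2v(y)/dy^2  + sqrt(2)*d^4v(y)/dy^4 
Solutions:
 v(y) = C1 + C2*y + C3*exp(-2^(3/4)*y/2) + C4*exp(2^(3/4)*y/2) + sqrt(3)*y^2/2


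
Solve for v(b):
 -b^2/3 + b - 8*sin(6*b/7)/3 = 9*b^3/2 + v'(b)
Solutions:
 v(b) = C1 - 9*b^4/8 - b^3/9 + b^2/2 + 28*cos(6*b/7)/9


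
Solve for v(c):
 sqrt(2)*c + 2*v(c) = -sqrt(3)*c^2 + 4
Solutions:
 v(c) = -sqrt(3)*c^2/2 - sqrt(2)*c/2 + 2


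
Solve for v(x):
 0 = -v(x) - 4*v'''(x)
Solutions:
 v(x) = C3*exp(-2^(1/3)*x/2) + (C1*sin(2^(1/3)*sqrt(3)*x/4) + C2*cos(2^(1/3)*sqrt(3)*x/4))*exp(2^(1/3)*x/4)


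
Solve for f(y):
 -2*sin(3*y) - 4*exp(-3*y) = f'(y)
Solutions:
 f(y) = C1 + 2*cos(3*y)/3 + 4*exp(-3*y)/3


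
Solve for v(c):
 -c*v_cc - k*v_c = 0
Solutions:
 v(c) = C1 + c^(1 - re(k))*(C2*sin(log(c)*Abs(im(k))) + C3*cos(log(c)*im(k)))


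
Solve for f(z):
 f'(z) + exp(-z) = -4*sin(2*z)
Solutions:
 f(z) = C1 + 2*cos(2*z) + exp(-z)


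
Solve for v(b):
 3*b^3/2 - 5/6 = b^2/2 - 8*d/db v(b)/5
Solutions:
 v(b) = C1 - 15*b^4/64 + 5*b^3/48 + 25*b/48


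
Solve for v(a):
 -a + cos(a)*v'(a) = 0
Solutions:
 v(a) = C1 + Integral(a/cos(a), a)


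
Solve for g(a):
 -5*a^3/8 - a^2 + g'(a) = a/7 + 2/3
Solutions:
 g(a) = C1 + 5*a^4/32 + a^3/3 + a^2/14 + 2*a/3


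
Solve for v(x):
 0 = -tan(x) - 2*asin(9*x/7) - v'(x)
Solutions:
 v(x) = C1 - 2*x*asin(9*x/7) - 2*sqrt(49 - 81*x^2)/9 + log(cos(x))


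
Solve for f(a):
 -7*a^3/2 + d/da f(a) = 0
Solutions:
 f(a) = C1 + 7*a^4/8


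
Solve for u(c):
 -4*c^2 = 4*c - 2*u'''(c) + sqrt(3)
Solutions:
 u(c) = C1 + C2*c + C3*c^2 + c^5/30 + c^4/12 + sqrt(3)*c^3/12


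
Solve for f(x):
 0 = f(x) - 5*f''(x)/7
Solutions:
 f(x) = C1*exp(-sqrt(35)*x/5) + C2*exp(sqrt(35)*x/5)


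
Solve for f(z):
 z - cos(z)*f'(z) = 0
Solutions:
 f(z) = C1 + Integral(z/cos(z), z)


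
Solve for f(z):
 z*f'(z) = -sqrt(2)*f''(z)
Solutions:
 f(z) = C1 + C2*erf(2^(1/4)*z/2)


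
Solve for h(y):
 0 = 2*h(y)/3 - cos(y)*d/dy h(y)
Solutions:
 h(y) = C1*(sin(y) + 1)^(1/3)/(sin(y) - 1)^(1/3)


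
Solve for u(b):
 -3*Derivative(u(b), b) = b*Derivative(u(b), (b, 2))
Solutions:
 u(b) = C1 + C2/b^2


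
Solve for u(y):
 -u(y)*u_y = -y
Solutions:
 u(y) = -sqrt(C1 + y^2)
 u(y) = sqrt(C1 + y^2)


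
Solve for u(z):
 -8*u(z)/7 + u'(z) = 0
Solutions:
 u(z) = C1*exp(8*z/7)


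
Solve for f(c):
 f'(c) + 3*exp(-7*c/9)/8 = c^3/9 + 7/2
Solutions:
 f(c) = C1 + c^4/36 + 7*c/2 + 27*exp(-7*c/9)/56


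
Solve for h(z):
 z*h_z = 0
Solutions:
 h(z) = C1


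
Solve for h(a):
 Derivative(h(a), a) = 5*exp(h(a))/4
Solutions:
 h(a) = log(-1/(C1 + 5*a)) + 2*log(2)


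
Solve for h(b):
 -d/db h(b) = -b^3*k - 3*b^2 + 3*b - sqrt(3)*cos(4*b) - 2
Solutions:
 h(b) = C1 + b^4*k/4 + b^3 - 3*b^2/2 + 2*b + sqrt(3)*sin(4*b)/4


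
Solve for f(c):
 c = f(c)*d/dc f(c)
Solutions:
 f(c) = -sqrt(C1 + c^2)
 f(c) = sqrt(C1 + c^2)


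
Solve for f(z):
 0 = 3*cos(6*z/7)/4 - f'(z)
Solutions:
 f(z) = C1 + 7*sin(6*z/7)/8


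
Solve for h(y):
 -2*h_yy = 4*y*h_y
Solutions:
 h(y) = C1 + C2*erf(y)


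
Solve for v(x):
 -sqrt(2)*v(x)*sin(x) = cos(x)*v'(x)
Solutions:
 v(x) = C1*cos(x)^(sqrt(2))


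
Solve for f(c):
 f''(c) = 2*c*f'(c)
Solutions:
 f(c) = C1 + C2*erfi(c)


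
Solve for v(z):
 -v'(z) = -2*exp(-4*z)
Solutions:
 v(z) = C1 - exp(-4*z)/2


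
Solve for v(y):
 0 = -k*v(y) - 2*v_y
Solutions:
 v(y) = C1*exp(-k*y/2)
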